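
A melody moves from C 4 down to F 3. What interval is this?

perfect fifth

Descending from C4 to F3 is the same interval as ascending F3 to C4.
F to C spans five letter names (F-G-A-B-C) — that makes it a fifth of some quality.
F3 to C4 is 7 semitones, matching the perfect fifth exactly, so the quality is perfect.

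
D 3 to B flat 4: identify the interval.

D to B spans six letter names (D-E-F-G-A-B), plus an octave, so the interval is some kind of thirteenth.
A major thirteenth would be 21 semitones, but D3 to Bb4 is 20 — one semitone narrower, making it a minor thirteenth.
(Equivalently, a compound minor sixth: a minor sixth plus an octave.)

minor 13th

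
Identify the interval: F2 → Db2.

Descending from F2 to Db2 is the same interval as ascending Db2 to F2.
D to F spans three letter names (D-E-F) — that makes it a third of some quality.
Db2 to F2 is 4 semitones, matching the major third exactly, so the quality is major.

major 3rd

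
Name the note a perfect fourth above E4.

The fourth takes the letter from E up to A.
A perfect fourth spans 5 semitones, so from E4 the target pitch is A4.

A4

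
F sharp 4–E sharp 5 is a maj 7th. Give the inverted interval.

Interval numbers invert to sum to nine: 7 + 2 = 9, so a seventh inverts to a second.
The quality also flips — major becomes minor — giving a minor second.

m2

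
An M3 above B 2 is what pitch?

D-sharp 3

Counting three letter names up from B lands on D.
A major third spans 4 semitones, so from B2 the target pitch is D#3.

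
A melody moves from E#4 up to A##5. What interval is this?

augmented 11th

E to A spans four letter names (E-F-G-A), plus an octave — that makes it an eleventh of some quality.
A perfect eleventh would be 17 semitones; E#4 to A##5 is 18, one semitone wider, so the interval is augmented.
(Equivalently, a compound augmented fourth: an augmented fourth plus an octave.)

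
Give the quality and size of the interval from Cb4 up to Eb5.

M10

C to E spans three letter names (C-D-E), plus an octave — that makes it a tenth of some quality.
Cb4 to Eb5 is 16 semitones, matching the major tenth exactly, so the quality is major.
(Equivalently, a compound major third: a major third plus an octave.)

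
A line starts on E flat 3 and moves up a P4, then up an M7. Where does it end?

Eb3 up a perfect fourth → Ab3 (5 semitones).
Ab3 up a major seventh → G4 (11 semitones).

G 4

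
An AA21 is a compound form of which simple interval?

doubly augmented seventh

Take out 2 octaves (14 from the number): 21 − 14 = 7.
So a doubly augmented twenty-first is 2 octaves plus a doubly augmented seventh. The quality is unchanged.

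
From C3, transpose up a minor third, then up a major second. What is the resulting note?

F3

A minor third up from C3 is Eb3.
Up a major second from Eb3: F3 (2 semitones up).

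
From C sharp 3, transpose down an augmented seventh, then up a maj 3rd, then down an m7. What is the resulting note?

G 1

C#3 down an augmented seventh → Db2 (12 semitones).
A major third up from Db2 is F2.
Down a minor seventh from F2: G1 (10 semitones down).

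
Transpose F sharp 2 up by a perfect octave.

F sharp 3

The letter stays F (same as the start), shifted an octave up.
Moving 12 semitones up from F#2 (the size of a perfect octave) reaches F#3.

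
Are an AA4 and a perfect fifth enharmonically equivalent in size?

Both span 7 semitones: a doubly augmented fourth and a perfect fifth are the same chromatic distance.

Yes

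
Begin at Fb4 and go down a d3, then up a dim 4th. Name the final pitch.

Down a diminished third from Fb4: D4 (2 semitones down).
A diminished fourth up from D4 is Gb4.

Gb4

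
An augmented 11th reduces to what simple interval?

Each octave removed subtracts seven from the number: 11 − 7 = 4.
That makes an augmented eleventh a compound augmented fourth — an octave plus an augmented fourth.

augmented 4th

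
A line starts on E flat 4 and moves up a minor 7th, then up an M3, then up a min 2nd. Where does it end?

G flat 5

A minor seventh up from Eb4 is Db5.
Db5 up a major third → F5 (4 semitones).
Up a minor second from F5: Gb5 (1 semitone up).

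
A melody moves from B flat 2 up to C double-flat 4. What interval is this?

B to C spans two letter names (B-C), plus an octave, so the interval is some kind of ninth.
A major ninth would be 14 semitones; Bb2 to Cbb4 is 12, two semitones narrower, so the interval is diminished.

diminished 9th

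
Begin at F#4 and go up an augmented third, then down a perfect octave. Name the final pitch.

A##3

F#4 up an augmented third → A##4 (5 semitones).
Down a perfect octave from A##4: A##3 (12 semitones down).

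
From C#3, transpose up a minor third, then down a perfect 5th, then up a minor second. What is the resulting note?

C#3 up a minor third → E3 (3 semitones).
A perfect fifth down from E3 is A2.
A2 up a minor second → Bb2 (1 semitone).

Bb2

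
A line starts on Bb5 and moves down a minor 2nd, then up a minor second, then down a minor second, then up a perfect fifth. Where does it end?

E6

Bb5 down a minor second → A5 (1 semitone).
Up a minor second from A5: Bb5 (1 semitone up).
Bb5 down a minor second → A5 (1 semitone).
Up a perfect fifth from A5: E6 (7 semitones up).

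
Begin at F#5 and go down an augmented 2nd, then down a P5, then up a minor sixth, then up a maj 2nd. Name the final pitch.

Gb5

Down an augmented second from F#5: Eb5 (3 semitones down).
Eb5 down a perfect fifth → Ab4 (7 semitones).
Up a minor sixth from Ab4: Fb5 (8 semitones up).
Fb5 up a major second → Gb5 (2 semitones).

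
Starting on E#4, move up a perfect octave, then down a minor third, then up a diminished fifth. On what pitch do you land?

Up a perfect octave from E#4: E#5 (12 semitones up).
Down a minor third from E#5: C##5 (3 semitones down).
A diminished fifth up from C##5 is G#5.

G#5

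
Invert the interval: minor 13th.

First reduce the compound minor thirteenth to its simple form, a minor sixth.
Inverted interval numbers add to nine, so a sixth pairs with a third (6 + 3 = 9).
And minor becomes major under inversion, so we get a major third.

M3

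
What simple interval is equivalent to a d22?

Take out 2 octaves (14 from the number): 22 − 14 = 8.
That makes a diminished twenty-second a compound diminished octave — 2 octaves plus a diminished octave.

diminished 8th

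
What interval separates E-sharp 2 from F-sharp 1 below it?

Descending from E#2 to F#1 is the same interval as ascending F#1 to E#2.
F to E spans seven letter names (F-G-A-B-C-D-E), so the interval is some kind of seventh.
Counting semitones, F#1→E#2 is 11, which is the major seventh.

M7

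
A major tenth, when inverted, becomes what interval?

First reduce the compound major tenth to its simple form, a major third.
Interval numbers invert to sum to nine: 3 + 6 = 9, so a third inverts to a sixth.
The quality also flips — major becomes minor — giving a minor sixth.

minor sixth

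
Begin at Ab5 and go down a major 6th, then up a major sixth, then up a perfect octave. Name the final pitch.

Ab5 down a major sixth → Cb5 (9 semitones).
Cb5 up a major sixth → Ab5 (9 semitones).
Up a perfect octave from Ab5: Ab6 (12 semitones up).

Ab6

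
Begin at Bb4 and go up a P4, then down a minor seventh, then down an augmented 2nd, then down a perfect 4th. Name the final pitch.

A perfect fourth up from Bb4 is Eb5.
Eb5 down a minor seventh → F4 (10 semitones).
An augmented second down from F4 is Ebb4.
Down a perfect fourth from Ebb4: Bbb3 (5 semitones down).

Bbb3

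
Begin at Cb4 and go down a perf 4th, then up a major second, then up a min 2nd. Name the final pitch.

A perfect fourth down from Cb4 is Gb3.
A major second up from Gb3 is Ab3.
Up a minor second from Ab3: Bbb3 (1 semitone up).

Bbb3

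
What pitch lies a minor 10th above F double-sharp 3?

Three letters up from F (plus an octave) reaches A.
Moving 15 semitones up from F##3 (the size of a minor tenth) reaches A#4.

A sharp 4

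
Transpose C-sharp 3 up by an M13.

Six letters up from C (plus an octave) reaches A.
A major thirteenth spans 21 semitones, so from C#3 the target pitch is A#4.

A-sharp 4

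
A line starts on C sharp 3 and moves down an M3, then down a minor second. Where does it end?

C#3 down a major third → A2 (4 semitones).
A2 down a minor second → G#2 (1 semitone).

G sharp 2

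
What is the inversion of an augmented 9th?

First reduce the compound augmented ninth to its simple form, an augmented second.
Inverted interval numbers add to nine, so a second pairs with a seventh (2 + 7 = 9).
Quality inverts too: augmented becomes diminished. That makes the inversion a diminished seventh.

diminished 7th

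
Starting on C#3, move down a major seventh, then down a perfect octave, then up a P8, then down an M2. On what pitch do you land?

A major seventh down from C#3 is D2.
D2 down a perfect octave → D1 (12 semitones).
A perfect octave up from D1 is D2.
D2 down a major second → C2 (2 semitones).

C2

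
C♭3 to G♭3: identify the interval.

perfect fifth

C to G spans five letter names (C-D-E-F-G): a fifth.
The perfect fifth spans 7 semitones, and Cb3 to Gb3 is exactly 7 semitones — so this is a perfect fifth.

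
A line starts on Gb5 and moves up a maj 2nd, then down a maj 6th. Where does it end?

Cb5

Gb5 up a major second → Ab5 (2 semitones).
Ab5 down a major sixth → Cb5 (9 semitones).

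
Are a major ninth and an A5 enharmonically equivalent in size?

A major ninth is 14 semitones but an augmented fifth is 8 semitones — different sizes.

No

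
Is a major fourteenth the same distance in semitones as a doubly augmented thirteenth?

A major fourteenth spans 23 semitones, and a doubly augmented thirteenth also spans 23 semitones — they're enharmonic.

Yes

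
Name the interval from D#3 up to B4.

minor thirteenth

D to B spans six letter names (D-E-F-G-A-B), plus an octave, so the interval is some kind of thirteenth.
At 20 semitones, D#3→B4 falls one short of a major thirteenth: minor.
(Equivalently, a compound minor sixth: a minor sixth plus an octave.)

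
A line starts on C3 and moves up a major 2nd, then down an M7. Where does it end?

Up a major second from C3: D3 (2 semitones up).
A major seventh down from D3 is Eb2.

Eb2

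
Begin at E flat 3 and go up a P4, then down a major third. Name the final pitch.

Eb3 up a perfect fourth → Ab3 (5 semitones).
Ab3 down a major third → Fb3 (4 semitones).

F flat 3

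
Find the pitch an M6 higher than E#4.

Six letter names up from E: C.
A major sixth is 9 semitones; 9 semitones up from E#4 gives C##5.

C##5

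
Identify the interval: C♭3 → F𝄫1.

augmented twelfth

Descending from Cb3 to Fbb1 is the same interval as ascending Fbb1 to Cb3.
F to C spans five letter names (F-G-A-B-C), plus an octave — that makes it a twelfth of some quality.
A perfect twelfth would be 19 semitones; Fbb1 to Cb3 is 20, one semitone wider, so the interval is augmented.
(Equivalently, a compound augmented fifth: an augmented fifth plus an octave.)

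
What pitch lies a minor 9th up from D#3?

The ninth's letter: D up two letter names plus an octave → E.
A minor ninth is 13 semitones; 13 semitones up from D#3 gives E4.

E4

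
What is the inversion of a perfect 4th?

perfect 5th

Interval numbers invert to sum to nine: 4 + 5 = 9, so a fourth inverts to a fifth.
And perfect stays perfect under inversion, so we get a perfect fifth.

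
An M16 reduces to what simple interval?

major 2nd

Subtracting seven from the interval number removes an octave: 16 − 14 = 2.
That makes a major sixteenth a compound major second — 2 octaves plus a major second.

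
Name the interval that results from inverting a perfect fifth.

P4

Inverted interval numbers add to nine, so a fifth pairs with a fourth (5 + 4 = 9).
And perfect stays perfect under inversion, so we get a perfect fourth.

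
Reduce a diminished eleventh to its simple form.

d4

Each octave removed subtracts seven from the number: 11 − 7 = 4.
That makes a diminished eleventh a compound diminished fourth — an octave plus a diminished fourth.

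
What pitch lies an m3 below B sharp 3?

Counting three letter names down from B lands on G.
Moving 3 semitones down from B#3 (the size of a minor third) reaches G##3.

G double-sharp 3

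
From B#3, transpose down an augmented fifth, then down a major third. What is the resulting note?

Down an augmented fifth from B#3: E3 (8 semitones down).
Down a major third from E3: C3 (4 semitones down).

C3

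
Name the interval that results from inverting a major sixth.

Inverted interval numbers add to nine, so a sixth pairs with a third (6 + 3 = 9).
Quality inverts too: major becomes minor. That makes the inversion a minor third.

m3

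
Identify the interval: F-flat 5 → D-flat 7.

major thirteenth

F to D spans six letter names (F-G-A-B-C-D), plus an octave: a thirteenth.
Counting semitones, Fb5→Db7 is 21, which is the major thirteenth.
(Equivalently, a compound major sixth: a major sixth plus an octave.)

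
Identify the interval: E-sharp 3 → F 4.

diminished ninth

E to F spans two letter names (E-F), plus an octave: a ninth.
E#3 to F4 spans 12 semitones — two semitones narrower than the major ninth (14) — giving a diminished ninth.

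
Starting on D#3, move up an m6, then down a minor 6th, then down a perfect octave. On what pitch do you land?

D#2

D#3 up a minor sixth → B3 (8 semitones).
Down a minor sixth from B3: D#3 (8 semitones down).
D#3 down a perfect octave → D#2 (12 semitones).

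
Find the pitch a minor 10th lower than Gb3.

Eb2

The tenth's letter: G down three letter names plus an octave → E.
A minor tenth is 15 semitones; 15 semitones down from Gb3 gives Eb2.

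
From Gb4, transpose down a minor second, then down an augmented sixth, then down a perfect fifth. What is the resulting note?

A minor second down from Gb4 is F4.
F4 down an augmented sixth → Abb3 (10 semitones).
Abb3 down a perfect fifth → Dbb3 (7 semitones).

Dbb3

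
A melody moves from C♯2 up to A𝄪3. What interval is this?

augmented thirteenth

C to A spans six letter names (C-D-E-F-G-A), plus an octave — that makes it a thirteenth of some quality.
The major thirteenth is 21 semitones; here we have 22, one semitone wider: augmented.
(Equivalently, a compound augmented sixth: an augmented sixth plus an octave.)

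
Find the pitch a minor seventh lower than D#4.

The seventh takes the letter from D down to E.
Moving 10 semitones down from D#4 (the size of a minor seventh) reaches E#3.

E#3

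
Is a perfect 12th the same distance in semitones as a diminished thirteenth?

Yes

Both span 19 semitones: a perfect twelfth and a diminished thirteenth are the same chromatic distance.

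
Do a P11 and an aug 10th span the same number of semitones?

Yes

A perfect eleventh spans 17 semitones, and an augmented tenth also spans 17 semitones — they're enharmonic.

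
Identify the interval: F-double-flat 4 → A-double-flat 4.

major third

F to A spans three letter names (F-G-A) — that makes it a third of some quality.
Counting semitones, Fbb4→Abb4 is 4, which is the major third.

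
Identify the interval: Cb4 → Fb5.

C to F spans four letter names (C-D-E-F), plus an octave — that makes it an eleventh of some quality.
Counting semitones, Cb4→Fb5 is 17, which is the perfect eleventh.
(Equivalently, a compound perfect fourth: a perfect fourth plus an octave.)

P11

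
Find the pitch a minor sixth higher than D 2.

Six letter names up from D: B.
A minor sixth is 8 semitones; 8 semitones up from D2 gives Bb2.

B-flat 2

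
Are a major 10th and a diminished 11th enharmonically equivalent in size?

Yes

A major tenth = 16 semitones = a diminished eleventh; enharmonically equal.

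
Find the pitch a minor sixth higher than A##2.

Counting six letter names up from A lands on F.
Moving 8 semitones up from A##2 (the size of a minor sixth) reaches F##3.

F##3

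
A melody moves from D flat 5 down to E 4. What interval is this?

diminished 7th

Descending from Db5 to E4 is the same interval as ascending E4 to Db5.
E to D spans seven letter names (E-F-G-A-B-C-D) — that makes it a seventh of some quality.
The major seventh is 11 semitones; here we have 9, two semitones narrower: diminished.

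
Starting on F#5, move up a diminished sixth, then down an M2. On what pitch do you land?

Cb6

Up a diminished sixth from F#5: Db6 (7 semitones up).
A major second down from Db6 is Cb6.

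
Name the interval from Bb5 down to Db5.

Descending from Bb5 to Db5 is the same interval as ascending Db5 to Bb5.
D to B spans six letter names (D-E-F-G-A-B) — that makes it a sixth of some quality.
Db5 to Bb5 is 9 semitones, matching the major sixth exactly, so the quality is major.

major sixth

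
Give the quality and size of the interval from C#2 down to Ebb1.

AA6

Descending from C#2 to Ebb1 is the same interval as ascending Ebb1 to C#2.
E to C spans six letter names (E-F-G-A-B-C): a sixth.
Ebb1 to C#2 spans 11 semitones — two semitones wider than the major sixth (9) — giving a doubly augmented sixth.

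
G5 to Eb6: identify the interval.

minor sixth

G to E spans six letter names (G-A-B-C-D-E), so the interval is some kind of sixth.
G5 to Eb6 is 8 semitones, a half step short of the major sixth (9), so this is minor.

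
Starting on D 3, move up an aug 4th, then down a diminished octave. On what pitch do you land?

G double-sharp 2

D3 up an augmented fourth → G#3 (6 semitones).
Down a diminished octave from G#3: G##2 (11 semitones down).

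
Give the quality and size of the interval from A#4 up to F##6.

A to F spans six letter names (A-B-C-D-E-F), plus an octave: a thirteenth.
A#4 to F##6 is 21 semitones, matching the major thirteenth exactly, so the quality is major.
(Equivalently, a compound major sixth: a major sixth plus an octave.)

major 13th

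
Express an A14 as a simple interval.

Take out an octave (7 from the number): 14 − 7 = 7.
So an augmented fourteenth is an octave plus an augmented seventh. The quality is unchanged.

A7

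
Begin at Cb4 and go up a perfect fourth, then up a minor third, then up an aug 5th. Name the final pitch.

Up a perfect fourth from Cb4: Fb4 (5 semitones up).
Fb4 up a minor third → Abb4 (3 semitones).
An augmented fifth up from Abb4 is Eb5.

Eb5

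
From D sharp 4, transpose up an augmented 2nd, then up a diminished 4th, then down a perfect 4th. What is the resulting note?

An augmented second up from D#4 is E##4.
E##4 up a diminished fourth → A#4 (4 semitones).
Down a perfect fourth from A#4: E#4 (5 semitones down).

E sharp 4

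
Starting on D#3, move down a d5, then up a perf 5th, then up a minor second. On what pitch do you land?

D#3 down a diminished fifth → G##2 (6 semitones).
Up a perfect fifth from G##2: D##3 (7 semitones up).
A minor second up from D##3 is E#3.

E#3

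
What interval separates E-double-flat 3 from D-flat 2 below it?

Descending from Ebb3 to Db2 is the same interval as ascending Db2 to Ebb3.
D to E spans two letter names (D-E), plus an octave: a ninth.
A major ninth would be 14 semitones, but Db2 to Ebb3 is 13 — one semitone narrower, making it a minor ninth.
(Equivalently, a compound minor second: a minor second plus an octave.)

minor ninth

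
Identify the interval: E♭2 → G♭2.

E to G spans three letter names (E-F-G) — that makes it a third of some quality.
Eb2 to Gb2 is 3 semitones, a half step short of the major third (4), so this is minor.

minor 3rd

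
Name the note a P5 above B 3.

The fifth takes the letter from B up to F.
A perfect fifth is 7 semitones; 7 semitones up from B3 gives F#4.

F sharp 4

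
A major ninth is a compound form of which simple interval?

major 2nd

Take out an octave (7 from the number): 9 − 7 = 2.
That makes a major ninth a compound major second — an octave plus a major second.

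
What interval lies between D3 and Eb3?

D to E spans two letter names (D-E): a second.
A major second would be 2 semitones, but D3 to Eb3 is 1 — one semitone narrower, making it a minor second.

minor second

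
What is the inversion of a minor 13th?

M3

First reduce the compound minor thirteenth to its simple form, a minor sixth.
Inverted interval numbers add to nine, so a sixth pairs with a third (6 + 3 = 9).
The quality also flips — minor becomes major — giving a major third.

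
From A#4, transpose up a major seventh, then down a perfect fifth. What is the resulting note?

C##5

A major seventh up from A#4 is G##5.
Down a perfect fifth from G##5: C##5 (7 semitones down).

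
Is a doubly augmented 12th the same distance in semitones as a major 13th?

A doubly augmented twelfth spans 21 semitones, and a major thirteenth also spans 21 semitones — they're enharmonic.

Yes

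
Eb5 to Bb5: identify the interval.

E to B spans five letter names (E-F-G-A-B) — that makes it a fifth of some quality.
Eb5 to Bb5 is 7 semitones, matching the perfect fifth exactly, so the quality is perfect.

perfect 5th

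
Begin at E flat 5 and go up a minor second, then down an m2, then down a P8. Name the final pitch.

E flat 4

A minor second up from Eb5 is Fb5.
Down a minor second from Fb5: Eb5 (1 semitone down).
Down a perfect octave from Eb5: Eb4 (12 semitones down).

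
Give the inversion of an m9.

major 7th

First reduce the compound minor ninth to its simple form, a minor second.
The rule of nine gives the new number: 9 − 2 = 7, so a second becomes a seventh.
The quality also flips — minor becomes major — giving a major seventh.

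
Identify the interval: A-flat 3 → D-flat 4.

perfect 4th

A to D spans four letter names (A-B-C-D), so the interval is some kind of fourth.
Counting semitones, Ab3→Db4 is 5, which is the perfect fourth.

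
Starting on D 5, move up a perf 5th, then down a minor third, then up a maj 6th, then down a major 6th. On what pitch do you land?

F sharp 5

Up a perfect fifth from D5: A5 (7 semitones up).
A5 down a minor third → F#5 (3 semitones).
Up a major sixth from F#5: D#6 (9 semitones up).
Down a major sixth from D#6: F#5 (9 semitones down).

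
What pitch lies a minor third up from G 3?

B flat 3

Counting three letter names up from G lands on B.
Moving 3 semitones up from G3 (the size of a minor third) reaches Bb3.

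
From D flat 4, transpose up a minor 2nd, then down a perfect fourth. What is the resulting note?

A minor second up from Db4 is Ebb4.
Ebb4 down a perfect fourth → Bbb3 (5 semitones).

B double-flat 3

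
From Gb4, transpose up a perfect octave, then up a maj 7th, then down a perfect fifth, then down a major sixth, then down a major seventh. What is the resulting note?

Gb4 up a perfect octave → Gb5 (12 semitones).
Up a major seventh from Gb5: F6 (11 semitones up).
Down a perfect fifth from F6: Bb5 (7 semitones down).
Down a major sixth from Bb5: Db5 (9 semitones down).
Db5 down a major seventh → Ebb4 (11 semitones).

Ebb4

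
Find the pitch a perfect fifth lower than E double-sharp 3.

Five letter names down from E: A.
Moving 7 semitones down from E##3 (the size of a perfect fifth) reaches A##2.

A double-sharp 2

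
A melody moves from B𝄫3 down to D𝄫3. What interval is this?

major 6th

Descending from Bbb3 to Dbb3 is the same interval as ascending Dbb3 to Bbb3.
D to B spans six letter names (D-E-F-G-A-B) — that makes it a sixth of some quality.
Counting semitones, Dbb3→Bbb3 is 9, which is the major sixth.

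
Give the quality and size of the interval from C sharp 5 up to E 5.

C to E spans three letter names (C-D-E) — that makes it a third of some quality.
C#5 to E5 is 3 semitones, a half step short of the major third (4), so this is minor.

m3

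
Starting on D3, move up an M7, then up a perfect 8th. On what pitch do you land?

Up a major seventh from D3: C#4 (11 semitones up).
C#4 up a perfect octave → C#5 (12 semitones).

C#5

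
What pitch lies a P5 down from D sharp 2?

The fifth takes the letter from D down to G.
A perfect fifth is 7 semitones; 7 semitones down from D#2 gives G#1.

G sharp 1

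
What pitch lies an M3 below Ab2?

Three letter names down from A: F.
A major third spans 4 semitones, so from Ab2 the target pitch is Fb2.

Fb2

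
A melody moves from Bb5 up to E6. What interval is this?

A4

B to E spans four letter names (B-C-D-E): a fourth.
A perfect fourth would be 5 semitones; Bb5 to E6 is 6, one semitone wider, so the interval is augmented.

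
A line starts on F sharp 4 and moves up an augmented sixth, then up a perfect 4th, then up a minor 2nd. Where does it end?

A sharp 5

An augmented sixth up from F#4 is D##5.
A perfect fourth up from D##5 is G##5.
G##5 up a minor second → A#5 (1 semitone).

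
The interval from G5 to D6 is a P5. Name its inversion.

Interval numbers invert to sum to nine: 5 + 4 = 9, so a fifth inverts to a fourth.
Quality inverts too: perfect stays perfect. That makes the inversion a perfect fourth.

P4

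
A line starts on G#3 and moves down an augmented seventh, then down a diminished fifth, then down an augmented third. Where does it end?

Bbb1

G#3 down an augmented seventh → Ab2 (12 semitones).
Ab2 down a diminished fifth → D2 (6 semitones).
Down an augmented third from D2: Bbb1 (5 semitones down).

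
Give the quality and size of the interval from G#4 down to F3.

Descending from G#4 to F3 is the same interval as ascending F3 to G#4.
F to G spans two letter names (F-G), plus an octave, so the interval is some kind of ninth.
A major ninth would be 14 semitones; F3 to G#4 is 15, one semitone wider, so the interval is augmented.
(Equivalently, a compound augmented second: an augmented second plus an octave.)

augmented ninth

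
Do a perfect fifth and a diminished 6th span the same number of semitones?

A perfect fifth = 7 semitones = a diminished sixth; enharmonically equal.

Yes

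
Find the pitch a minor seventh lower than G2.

A1

Seven letter names down from G: A.
Moving 10 semitones down from G2 (the size of a minor seventh) reaches A1.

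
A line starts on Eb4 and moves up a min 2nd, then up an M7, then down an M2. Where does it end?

Db5

Eb4 up a minor second → Fb4 (1 semitone).
A major seventh up from Fb4 is Eb5.
Eb5 down a major second → Db5 (2 semitones).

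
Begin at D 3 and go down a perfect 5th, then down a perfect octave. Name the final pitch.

Down a perfect fifth from D3: G2 (7 semitones down).
Down a perfect octave from G2: G1 (12 semitones down).

G 1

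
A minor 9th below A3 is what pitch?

Two letters down from A (plus an octave) reaches G.
A minor ninth is 13 semitones; 13 semitones down from A3 gives G#2.

G#2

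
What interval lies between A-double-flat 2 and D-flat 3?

A to D spans four letter names (A-B-C-D): a fourth.
The perfect fourth is 5 semitones; here we have 6, one semitone wider: augmented.

augmented fourth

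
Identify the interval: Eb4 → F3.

Descending from Eb4 to F3 is the same interval as ascending F3 to Eb4.
F to E spans seven letter names (F-G-A-B-C-D-E), so the interval is some kind of seventh.
A major seventh would be 11 semitones, but F3 to Eb4 is 10 — one semitone narrower, making it a minor seventh.

minor 7th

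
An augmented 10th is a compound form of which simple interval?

augmented third

Subtracting seven from the interval number removes an octave: 10 − 7 = 3.
That makes an augmented tenth a compound augmented third — an octave plus an augmented third.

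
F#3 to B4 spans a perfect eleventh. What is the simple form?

Each octave removed subtracts seven from the number: 11 − 7 = 4.
That makes a perfect eleventh a compound perfect fourth — an octave plus a perfect fourth.

perfect 4th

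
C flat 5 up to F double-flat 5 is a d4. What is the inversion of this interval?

Interval numbers invert to sum to nine: 4 + 5 = 9, so a fourth inverts to a fifth.
The quality also flips — diminished becomes augmented — giving an augmented fifth.

augmented fifth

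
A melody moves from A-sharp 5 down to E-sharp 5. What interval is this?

P4

Descending from A#5 to E#5 is the same interval as ascending E#5 to A#5.
E to A spans four letter names (E-F-G-A), so the interval is some kind of fourth.
The perfect fourth spans 5 semitones, and E#5 to A#5 is exactly 5 semitones — so this is a perfect fourth.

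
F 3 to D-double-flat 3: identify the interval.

Descending from F3 to Dbb3 is the same interval as ascending Dbb3 to F3.
D to F spans three letter names (D-E-F) — that makes it a third of some quality.
A major third would be 4 semitones; Dbb3 to F3 is 5, one semitone wider, so the interval is augmented.

augmented third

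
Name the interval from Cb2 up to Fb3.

perfect eleventh

C to F spans four letter names (C-D-E-F), plus an octave, so the interval is some kind of eleventh.
Counting semitones, Cb2→Fb3 is 17, which is the perfect eleventh.
(Equivalently, a compound perfect fourth: a perfect fourth plus an octave.)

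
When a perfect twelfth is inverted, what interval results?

First reduce the compound perfect twelfth to its simple form, a perfect fifth.
Interval numbers invert to sum to nine: 5 + 4 = 9, so a fifth inverts to a fourth.
And perfect stays perfect under inversion, so we get a perfect fourth.

P4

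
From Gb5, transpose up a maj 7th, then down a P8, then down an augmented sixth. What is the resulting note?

Abb4

Up a major seventh from Gb5: F6 (11 semitones up).
A perfect octave down from F6 is F5.
Down an augmented sixth from F5: Abb4 (10 semitones down).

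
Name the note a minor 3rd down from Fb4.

Db4

Counting three letter names down from F lands on D.
A minor third spans 3 semitones, so from Fb4 the target pitch is Db4.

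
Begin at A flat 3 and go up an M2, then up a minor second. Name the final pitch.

A major second up from Ab3 is Bb3.
A minor second up from Bb3 is Cb4.

C flat 4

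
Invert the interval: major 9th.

minor seventh

First reduce the compound major ninth to its simple form, a major second.
Inverted interval numbers add to nine, so a second pairs with a seventh (2 + 7 = 9).
The quality also flips — major becomes minor — giving a minor seventh.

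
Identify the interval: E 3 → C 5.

minor thirteenth

E to C spans six letter names (E-F-G-A-B-C), plus an octave — that makes it a thirteenth of some quality.
At 20 semitones, E3→C5 falls one short of a major thirteenth: minor.
(Equivalently, a compound minor sixth: a minor sixth plus an octave.)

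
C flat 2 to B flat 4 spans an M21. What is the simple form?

major seventh

Take out 2 octaves (14 from the number): 21 − 14 = 7.
So a major twenty-first is 2 octaves plus a major seventh. The quality is unchanged.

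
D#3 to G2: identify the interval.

Descending from D#3 to G2 is the same interval as ascending G2 to D#3.
G to D spans five letter names (G-A-B-C-D) — that makes it a fifth of some quality.
G2 to D#3 spans 8 semitones — one semitone wider than the perfect fifth (7) — giving an augmented fifth.

augmented 5th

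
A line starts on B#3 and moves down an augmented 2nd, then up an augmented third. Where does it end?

B#3 down an augmented second → A3 (3 semitones).
Up an augmented third from A3: C##4 (5 semitones up).

C##4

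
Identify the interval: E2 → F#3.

major ninth

E to F spans two letter names (E-F), plus an octave: a ninth.
Counting semitones, E2→F#3 is 14, which is the major ninth.
(Equivalently, a compound major second: a major second plus an octave.)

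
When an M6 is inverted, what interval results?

Interval numbers invert to sum to nine: 6 + 3 = 9, so a sixth inverts to a third.
And major becomes minor under inversion, so we get a minor third.

minor 3rd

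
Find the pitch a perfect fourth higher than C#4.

F#4

Four letter names up from C: F.
Moving 5 semitones up from C#4 (the size of a perfect fourth) reaches F#4.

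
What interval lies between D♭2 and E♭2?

D to E spans two letter names (D-E): a second.
The major second spans 2 semitones, and Db2 to Eb2 is exactly 2 semitones — so this is a major second.

major second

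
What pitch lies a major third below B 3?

The third takes the letter from B down to G.
A major third spans 4 semitones, so from B3 the target pitch is G3.

G 3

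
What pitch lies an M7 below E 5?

Counting seven letter names down from E lands on F.
A major seventh is 11 semitones; 11 semitones down from E5 gives F4.

F 4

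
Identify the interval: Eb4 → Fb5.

minor 9th

E to F spans two letter names (E-F), plus an octave, so the interval is some kind of ninth.
Eb4 to Fb5 is 13 semitones, a half step short of the major ninth (14), so this is minor.
(Equivalently, a compound minor second: a minor second plus an octave.)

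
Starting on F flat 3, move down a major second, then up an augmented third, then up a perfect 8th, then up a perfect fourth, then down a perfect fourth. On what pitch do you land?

G 4

Down a major second from Fb3: Ebb3 (2 semitones down).
An augmented third up from Ebb3 is G3.
A perfect octave up from G3 is G4.
G4 up a perfect fourth → C5 (5 semitones).
Down a perfect fourth from C5: G4 (5 semitones down).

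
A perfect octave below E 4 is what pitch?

The letter stays E (same as the start), shifted an octave down.
A perfect octave is 12 semitones; 12 semitones down from E4 gives E3.

E 3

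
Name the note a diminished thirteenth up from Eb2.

Six letters up from E (plus an octave) reaches C.
Moving 19 semitones up from Eb2 (the size of a diminished thirteenth) reaches Cbb4.

Cbb4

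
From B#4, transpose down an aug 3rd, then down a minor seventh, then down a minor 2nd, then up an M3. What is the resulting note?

An augmented third down from B#4 is G4.
A minor seventh down from G4 is A3.
A3 down a minor second → G#3 (1 semitone).
A major third up from G#3 is B#3.

B#3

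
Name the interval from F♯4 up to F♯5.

perfect 8th

F to F is the same letter name, plus an octave, so the interval is some kind of octave.
Counting semitones, F#4→F#5 is 12, which is the perfect octave.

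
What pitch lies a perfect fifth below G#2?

Counting five letter names down from G lands on C.
A perfect fifth is 7 semitones; 7 semitones down from G#2 gives C#2.

C#2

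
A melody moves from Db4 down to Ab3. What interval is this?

perfect 4th

Descending from Db4 to Ab3 is the same interval as ascending Ab3 to Db4.
A to D spans four letter names (A-B-C-D), so the interval is some kind of fourth.
Counting semitones, Ab3→Db4 is 5, which is the perfect fourth.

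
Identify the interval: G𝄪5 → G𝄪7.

perfect 15th

G to G is the same letter name, plus 2 octaves — that makes it a fifteenth of some quality.
The perfect fifteenth spans 24 semitones, and G##5 to G##7 is exactly 24 semitones — so this is a perfect fifteenth.
(Equivalently, a compound perfect octave: a perfect octave plus an octave.)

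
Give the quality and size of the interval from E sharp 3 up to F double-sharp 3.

major 2nd

E to F spans two letter names (E-F), so the interval is some kind of second.
E#3 to F##3 is 2 semitones, matching the major second exactly, so the quality is major.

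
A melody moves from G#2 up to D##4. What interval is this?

G to D spans five letter names (G-A-B-C-D), plus an octave: a twelfth.
A perfect twelfth would be 19 semitones; G#2 to D##4 is 20, one semitone wider, so the interval is augmented.
(Equivalently, a compound augmented fifth: an augmented fifth plus an octave.)

augmented twelfth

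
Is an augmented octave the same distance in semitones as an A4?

No

An augmented octave spans 13 semitones; an augmented fourth spans 6 semitones. They differ by 7.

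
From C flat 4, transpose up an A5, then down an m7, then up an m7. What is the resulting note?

Cb4 up an augmented fifth → G4 (8 semitones).
G4 down a minor seventh → A3 (10 semitones).
A minor seventh up from A3 is G4.

G 4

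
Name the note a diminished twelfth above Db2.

Abb3

Five letters up from D (plus an octave) reaches A.
A diminished twelfth is 18 semitones; 18 semitones up from Db2 gives Abb3.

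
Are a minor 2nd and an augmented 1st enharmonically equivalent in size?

Yes

A minor second = 1 semitone = an augmented unison; enharmonically equal.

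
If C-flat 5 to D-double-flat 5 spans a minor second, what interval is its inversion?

major seventh

Interval numbers invert to sum to nine: 2 + 7 = 9, so a second inverts to a seventh.
And minor becomes major under inversion, so we get a major seventh.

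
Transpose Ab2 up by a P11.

Db4

The eleventh's letter: A up four letter names plus an octave → D.
Moving 17 semitones up from Ab2 (the size of a perfect eleventh) reaches Db4.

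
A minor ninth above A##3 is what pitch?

B#4

Two letters up from A (plus an octave) reaches B.
Moving 13 semitones up from A##3 (the size of a minor ninth) reaches B#4.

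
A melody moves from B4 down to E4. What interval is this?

perfect fifth

Descending from B4 to E4 is the same interval as ascending E4 to B4.
E to B spans five letter names (E-F-G-A-B) — that makes it a fifth of some quality.
E4 to B4 is 7 semitones, matching the perfect fifth exactly, so the quality is perfect.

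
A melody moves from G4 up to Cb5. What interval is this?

d4

G to C spans four letter names (G-A-B-C), so the interval is some kind of fourth.
G4 to Cb5 spans 4 semitones — one semitone narrower than the perfect fourth (5) — giving a diminished fourth.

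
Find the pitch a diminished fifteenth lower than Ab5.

A3

For a fifteenth the letter name doesn't change: still A, two octaves down.
A diminished fifteenth is 23 semitones; 23 semitones down from Ab5 gives A3.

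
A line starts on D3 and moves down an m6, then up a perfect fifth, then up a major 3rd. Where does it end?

A minor sixth down from D3 is F#2.
F#2 up a perfect fifth → C#3 (7 semitones).
A major third up from C#3 is E#3.

E#3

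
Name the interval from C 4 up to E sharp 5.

augmented tenth

C to E spans three letter names (C-D-E), plus an octave — that makes it a tenth of some quality.
A major tenth would be 16 semitones; C4 to E#5 is 17, one semitone wider, so the interval is augmented.
(Equivalently, a compound augmented third: an augmented third plus an octave.)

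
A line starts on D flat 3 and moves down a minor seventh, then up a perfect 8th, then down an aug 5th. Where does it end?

A double-flat 2

Db3 down a minor seventh → Eb2 (10 semitones).
Eb2 up a perfect octave → Eb3 (12 semitones).
Down an augmented fifth from Eb3: Abb2 (8 semitones down).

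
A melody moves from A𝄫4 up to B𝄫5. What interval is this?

A to B spans two letter names (A-B), plus an octave: a ninth.
Abb4 to Bbb5 is 14 semitones, matching the major ninth exactly, so the quality is major.
(Equivalently, a compound major second: a major second plus an octave.)

M9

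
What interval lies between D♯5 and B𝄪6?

D to B spans six letter names (D-E-F-G-A-B), plus an octave — that makes it a thirteenth of some quality.
The major thirteenth is 21 semitones; here we have 22, one semitone wider: augmented.
(Equivalently, a compound augmented sixth: an augmented sixth plus an octave.)

augmented 13th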